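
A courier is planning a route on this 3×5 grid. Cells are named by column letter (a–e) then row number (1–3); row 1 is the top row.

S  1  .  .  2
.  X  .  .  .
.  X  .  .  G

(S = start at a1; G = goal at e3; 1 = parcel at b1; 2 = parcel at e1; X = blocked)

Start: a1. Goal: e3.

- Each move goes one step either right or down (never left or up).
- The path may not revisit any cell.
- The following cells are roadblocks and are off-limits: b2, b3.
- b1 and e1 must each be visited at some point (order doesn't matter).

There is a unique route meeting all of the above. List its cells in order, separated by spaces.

Moves only go right or down, so the column and row indices never decrease.
Route from a1: right 4 to e1, down 2 to e3 — 6 moves in all.
Check: all required cells visited.

a1 b1 c1 d1 e1 e2 e3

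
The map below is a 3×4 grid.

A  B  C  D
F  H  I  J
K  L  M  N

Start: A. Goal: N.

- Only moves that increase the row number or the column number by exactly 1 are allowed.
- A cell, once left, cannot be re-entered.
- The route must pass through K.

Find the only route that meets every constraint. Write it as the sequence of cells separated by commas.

A, F, K, L, M, N

Moves only go right or down, so the column and row indices never decrease.
Route from A: 2× down (reaching K), 3× right (reaching N) — 5 moves in all.
Check: all required cells visited.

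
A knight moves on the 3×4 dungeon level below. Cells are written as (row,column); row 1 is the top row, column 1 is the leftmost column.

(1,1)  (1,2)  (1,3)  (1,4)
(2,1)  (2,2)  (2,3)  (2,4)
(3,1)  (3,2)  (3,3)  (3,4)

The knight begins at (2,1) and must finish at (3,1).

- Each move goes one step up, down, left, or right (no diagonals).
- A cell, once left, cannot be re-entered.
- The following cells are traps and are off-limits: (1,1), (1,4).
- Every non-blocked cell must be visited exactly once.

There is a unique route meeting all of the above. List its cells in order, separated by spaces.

Need to visit all 10 open cells exactly once, starting at (2,1) and ending at (3,1).
Cell (3,4) has only two open neighbours ((2,4) and (3,3)), so the path must pass straight through it: one of those is the cell it's entered from and the other is where it exits.
Route from (2,1): right to (2,2), up to (1,2), right to (1,3), down to (2,3), right to (2,4), down to (3,4), 3× left (reaching (3,1)) — 9 moves in all.
Check: all 10 open cells covered.

(2,1) (2,2) (1,2) (1,3) (2,3) (2,4) (3,4) (3,3) (3,2) (3,1)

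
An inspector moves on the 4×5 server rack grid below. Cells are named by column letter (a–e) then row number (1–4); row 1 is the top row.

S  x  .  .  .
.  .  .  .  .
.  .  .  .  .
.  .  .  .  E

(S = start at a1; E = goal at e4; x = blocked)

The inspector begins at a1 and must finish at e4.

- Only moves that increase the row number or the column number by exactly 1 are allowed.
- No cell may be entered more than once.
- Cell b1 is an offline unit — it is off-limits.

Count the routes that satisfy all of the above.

15

A right/down-only route from a1 to e4 makes exactly 3 down-moves and 4 right-moves in some order.
With no other constraints that would be C(7,3) = 35 routes.
Subtract routes through each blocked cell (inclusion–exclusion for overlaps): − through b1: 20 → 15.
That gives 15 routes.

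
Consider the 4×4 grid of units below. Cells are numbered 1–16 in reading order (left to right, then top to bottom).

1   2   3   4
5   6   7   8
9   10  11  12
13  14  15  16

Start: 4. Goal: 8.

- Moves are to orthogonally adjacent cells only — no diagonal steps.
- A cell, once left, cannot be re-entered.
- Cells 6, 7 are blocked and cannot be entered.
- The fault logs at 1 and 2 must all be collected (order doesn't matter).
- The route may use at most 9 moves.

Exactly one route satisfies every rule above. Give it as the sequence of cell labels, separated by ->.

4 -> 3 -> 2 -> 1 -> 5 -> 9 -> 10 -> 11 -> 12 -> 8

The budget equals the shortest possible length, so every move has to be on a shortest route through the required cells.
Route from 4: left 3 to 1, down 2 to 9, right 3 to 12, up 1 to 8 — 9 moves in all.
Check: all required cells visited; 9 ≤ 9 moves.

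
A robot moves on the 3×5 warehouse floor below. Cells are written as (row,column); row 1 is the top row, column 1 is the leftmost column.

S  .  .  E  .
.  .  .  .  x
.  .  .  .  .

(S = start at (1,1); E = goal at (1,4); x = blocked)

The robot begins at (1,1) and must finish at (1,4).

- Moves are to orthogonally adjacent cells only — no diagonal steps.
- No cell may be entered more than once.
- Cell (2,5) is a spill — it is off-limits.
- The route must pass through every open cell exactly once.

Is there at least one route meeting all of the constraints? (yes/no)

Cell (1,5) has only one open neighbour but is neither the start nor the goal, so a Hamiltonian route would have to both enter and leave it through the same neighbour — impossible without revisiting.

no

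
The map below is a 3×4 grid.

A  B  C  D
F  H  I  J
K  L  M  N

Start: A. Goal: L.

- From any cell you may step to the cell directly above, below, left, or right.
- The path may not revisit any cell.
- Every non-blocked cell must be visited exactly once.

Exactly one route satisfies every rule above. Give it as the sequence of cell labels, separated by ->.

Need to visit all 12 open cells exactly once, starting at A and ending at L.
Cell K has only two open neighbours (F and L), so the path must pass straight through it: one of those is the cell it's entered from and the other is where it exits.
Route from A: 3× right (reaching D), 2× down (reaching N), left to M, up to I, 2× left (reaching F), down to K, right to L — 11 moves in all.
Check: all 12 open cells covered.

A -> B -> C -> D -> J -> N -> M -> I -> H -> F -> K -> L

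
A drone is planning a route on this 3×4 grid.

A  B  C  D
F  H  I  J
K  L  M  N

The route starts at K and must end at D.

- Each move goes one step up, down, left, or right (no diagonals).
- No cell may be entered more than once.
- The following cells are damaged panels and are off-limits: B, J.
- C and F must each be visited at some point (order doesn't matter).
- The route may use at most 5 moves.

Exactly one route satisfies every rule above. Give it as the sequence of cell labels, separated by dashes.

Any route must reach C and F and still end at D within 5 moves, so the order of the required stops is forced.
Route from K: up 1 to F, right 2 to I, up 1 to C, right 1 to D — 5 moves in all.
Check: all required cells visited; 5 ≤ 5 moves.

K - F - H - I - C - D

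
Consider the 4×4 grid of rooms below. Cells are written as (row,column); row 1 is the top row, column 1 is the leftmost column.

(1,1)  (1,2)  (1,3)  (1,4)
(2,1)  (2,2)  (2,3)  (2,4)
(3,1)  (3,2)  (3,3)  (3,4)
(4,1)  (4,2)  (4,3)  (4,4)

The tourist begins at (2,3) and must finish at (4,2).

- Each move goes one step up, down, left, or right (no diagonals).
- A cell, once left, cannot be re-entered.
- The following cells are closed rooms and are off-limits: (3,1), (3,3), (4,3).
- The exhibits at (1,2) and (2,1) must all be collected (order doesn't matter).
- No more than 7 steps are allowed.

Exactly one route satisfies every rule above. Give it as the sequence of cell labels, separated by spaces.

(2,3) (1,3) (1,2) (1,1) (2,1) (2,2) (3,2) (4,2)

The 7-move cap with required stops at (1,2), (2,1) leaves no slack for detours.
Route from (2,3): up 1 to (1,3), left 2 to (1,1), down 1 to (2,1), right 1 to (2,2), down 2 to (4,2) — 7 moves in all.
Check: all required cells visited; 7 ≤ 7 moves.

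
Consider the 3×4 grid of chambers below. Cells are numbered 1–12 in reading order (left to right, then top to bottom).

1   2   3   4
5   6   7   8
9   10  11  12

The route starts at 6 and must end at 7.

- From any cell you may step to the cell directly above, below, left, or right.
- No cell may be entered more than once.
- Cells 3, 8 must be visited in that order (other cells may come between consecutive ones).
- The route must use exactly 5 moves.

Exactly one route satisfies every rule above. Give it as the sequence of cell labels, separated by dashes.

The waypoints must appear in the order 3, 8, with no cell reused.
Route from 6: up to 2, 2× right (reaching 4), down to 8, left to 7 — 5 moves in all.
Check: order respected (3 at step 2, 8 at step 4); 5 moves as required.

6 - 2 - 3 - 4 - 8 - 7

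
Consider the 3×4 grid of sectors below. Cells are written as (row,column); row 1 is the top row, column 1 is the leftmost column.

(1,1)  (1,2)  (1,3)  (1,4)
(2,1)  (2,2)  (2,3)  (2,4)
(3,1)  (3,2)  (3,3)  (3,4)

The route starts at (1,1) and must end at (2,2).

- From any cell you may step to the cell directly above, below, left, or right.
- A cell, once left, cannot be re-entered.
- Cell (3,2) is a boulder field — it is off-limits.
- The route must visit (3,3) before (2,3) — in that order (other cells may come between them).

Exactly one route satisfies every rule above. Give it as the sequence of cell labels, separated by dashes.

(1,1) - (1,2) - (1,3) - (1,4) - (2,4) - (3,4) - (3,3) - (2,3) - (2,2)

The waypoints must appear in the order (3,3), (2,3), with no cell reused.
Route from (1,1): right 3 to (1,4), down 2 to (3,4), left 1 to (3,3), up 1 to (2,3), left 1 to (2,2) — 8 moves in all.
Check: order respected ((3,3) at step 6, (2,3) at step 7).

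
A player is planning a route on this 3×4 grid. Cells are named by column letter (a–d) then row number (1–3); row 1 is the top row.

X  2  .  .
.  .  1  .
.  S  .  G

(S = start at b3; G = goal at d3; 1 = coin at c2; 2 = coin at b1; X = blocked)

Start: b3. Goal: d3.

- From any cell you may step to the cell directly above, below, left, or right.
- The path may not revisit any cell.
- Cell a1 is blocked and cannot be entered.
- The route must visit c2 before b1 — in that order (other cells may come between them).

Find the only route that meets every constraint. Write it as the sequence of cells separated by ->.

The waypoints must appear in the order c2, b1, with no cell reused.
Route from b3: right 1 to c3, up 1 to c2, left 1 to b2, up 1 to b1, right 2 to d1, down 2 to d3 — 8 moves in all.
Check: order respected (1 at step 2, 2 at step 4).

b3 -> c3 -> c2 -> b2 -> b1 -> c1 -> d1 -> d2 -> d3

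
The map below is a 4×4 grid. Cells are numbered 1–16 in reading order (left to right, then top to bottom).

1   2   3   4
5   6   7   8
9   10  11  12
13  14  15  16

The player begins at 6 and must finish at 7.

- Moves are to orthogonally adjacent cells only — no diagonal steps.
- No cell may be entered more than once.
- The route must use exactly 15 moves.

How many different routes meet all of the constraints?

4

Need simple routes of exactly 15 moves from 6 to 7 (Manhattan distance 1, so 7 moves are spent on a detour and 7 undoing it).
Enumerating: 6 2 1 5 9 13 14 10 11 15 16 12 8 4 3 7 | 6 10 14 13 9 5 1 2 3 4 8 12 16 15 11 7 | 6 10 11 12 16 15 14 13 9 5 1 2 3 4 8 7 | 6 5 1 2 3 4 8 12 16 15 14 13 9 10 11 7.
That gives 4 routes.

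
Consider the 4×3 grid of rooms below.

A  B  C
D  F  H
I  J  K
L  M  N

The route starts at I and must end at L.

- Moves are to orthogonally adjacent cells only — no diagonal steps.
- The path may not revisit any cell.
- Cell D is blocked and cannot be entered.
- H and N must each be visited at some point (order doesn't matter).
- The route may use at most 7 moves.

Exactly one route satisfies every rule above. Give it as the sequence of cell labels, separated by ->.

The 7-move cap with required stops at H, N leaves no slack for detours.
Route from I: right 1 to J, up 1 to F, right 1 to H, down 2 to N, left 2 to L — 7 moves in all.
Check: all required cells visited; 7 ≤ 7 moves.

I -> J -> F -> H -> K -> N -> M -> L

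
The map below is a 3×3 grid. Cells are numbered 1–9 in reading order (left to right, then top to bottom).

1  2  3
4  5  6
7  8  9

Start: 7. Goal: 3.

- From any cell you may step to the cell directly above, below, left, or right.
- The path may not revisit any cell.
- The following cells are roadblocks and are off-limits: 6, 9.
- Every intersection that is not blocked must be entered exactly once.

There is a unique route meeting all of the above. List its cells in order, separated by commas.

7, 8, 5, 4, 1, 2, 3

Need to visit all 7 open cells exactly once, starting at 7 and ending at 3.
Cell 8 has only two open neighbours (5 and 7), so the path must pass straight through it: one of those is the cell it's entered from and the other is where it exits.
Route from 7: right to 8, up to 5, left to 4, up to 1, 2× right (reaching 3) — 6 moves in all.
Check: all 7 open cells covered.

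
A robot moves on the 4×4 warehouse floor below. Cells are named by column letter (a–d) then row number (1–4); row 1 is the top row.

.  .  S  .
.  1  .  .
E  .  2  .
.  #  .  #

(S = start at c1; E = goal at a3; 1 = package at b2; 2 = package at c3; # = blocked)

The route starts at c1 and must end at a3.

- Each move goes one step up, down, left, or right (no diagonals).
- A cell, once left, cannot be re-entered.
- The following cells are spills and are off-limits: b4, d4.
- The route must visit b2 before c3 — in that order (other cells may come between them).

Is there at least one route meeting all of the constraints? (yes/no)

One route that works: c1 → b1 → b2 → c2 → c3 → b3 → a3.

yes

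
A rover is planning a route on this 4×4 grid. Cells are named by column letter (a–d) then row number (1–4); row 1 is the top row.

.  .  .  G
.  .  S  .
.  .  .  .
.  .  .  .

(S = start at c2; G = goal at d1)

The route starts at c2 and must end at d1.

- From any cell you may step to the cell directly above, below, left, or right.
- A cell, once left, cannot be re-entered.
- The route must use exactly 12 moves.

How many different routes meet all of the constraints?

50

Need simple routes of exactly 12 moves from c2 to d1 (Manhattan distance 2, so 5 moves are spent on a detour and 5 undoing it).
Branch systematically from the start, pruning whenever the remaining move budget drops below the Manhattan distance to d1 or differs from it in parity. Grouping the completions by first move — via c1: 17; via c3: 8; via b2: 8; via d2: 17 — and summing: 17 + 8 + 8 + 17 = 50.
That gives 50 routes.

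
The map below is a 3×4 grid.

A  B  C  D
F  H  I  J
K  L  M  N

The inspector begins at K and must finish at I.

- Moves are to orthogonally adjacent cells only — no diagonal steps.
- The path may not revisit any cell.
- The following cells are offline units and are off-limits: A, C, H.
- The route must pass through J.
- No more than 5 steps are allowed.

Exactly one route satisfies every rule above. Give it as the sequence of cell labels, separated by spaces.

The 5-move cap with required stops at J leaves no slack for detours.
Route from K: 3× right (reaching N), up to J, left to I — 5 moves in all.
Check: all required cells visited; 5 ≤ 5 moves.

K L M N J I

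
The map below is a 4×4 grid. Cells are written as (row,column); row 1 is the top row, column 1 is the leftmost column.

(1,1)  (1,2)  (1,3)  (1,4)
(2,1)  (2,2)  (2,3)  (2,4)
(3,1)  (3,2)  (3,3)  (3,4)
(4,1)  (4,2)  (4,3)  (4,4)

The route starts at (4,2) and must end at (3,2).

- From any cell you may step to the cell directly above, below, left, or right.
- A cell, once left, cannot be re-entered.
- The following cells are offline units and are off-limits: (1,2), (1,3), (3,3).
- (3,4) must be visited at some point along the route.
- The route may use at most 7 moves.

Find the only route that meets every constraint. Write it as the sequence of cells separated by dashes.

(4,2) - (4,3) - (4,4) - (3,4) - (2,4) - (2,3) - (2,2) - (3,2)

The 7-move cap with required stops at (3,4) leaves no slack for detours.
Route from (4,2): right 2 to (4,4), up 2 to (2,4), left 2 to (2,2), down 1 to (3,2) — 7 moves in all.
Check: all required cells visited; 7 ≤ 7 moves.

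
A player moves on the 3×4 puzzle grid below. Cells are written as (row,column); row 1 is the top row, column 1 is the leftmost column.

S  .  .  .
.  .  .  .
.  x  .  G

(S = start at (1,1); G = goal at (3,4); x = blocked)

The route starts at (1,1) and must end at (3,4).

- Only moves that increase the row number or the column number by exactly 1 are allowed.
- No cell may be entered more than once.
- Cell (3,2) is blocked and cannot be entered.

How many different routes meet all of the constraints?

7

A right/down-only route from (1,1) to (3,4) makes exactly 2 down-moves and 3 right-moves in some order.
With no other constraints that would be C(5,2) = 10 routes.
Subtract routes through each blocked cell (inclusion–exclusion for overlaps): − through (3,2): 3 → 7.
That gives 7 routes.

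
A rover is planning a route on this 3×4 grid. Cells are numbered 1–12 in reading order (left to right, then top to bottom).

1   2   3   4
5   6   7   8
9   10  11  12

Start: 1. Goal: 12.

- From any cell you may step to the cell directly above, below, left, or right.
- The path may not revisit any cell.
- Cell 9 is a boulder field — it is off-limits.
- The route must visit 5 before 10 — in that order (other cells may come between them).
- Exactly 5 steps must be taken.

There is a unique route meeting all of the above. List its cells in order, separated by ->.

1 -> 5 -> 6 -> 10 -> 11 -> 12

The waypoints must appear in the order 5, 10, with no cell reused.
Route from 1: down 1 to 5, right 1 to 6, down 1 to 10, right 2 to 12 — 5 moves in all.
Check: order respected (5 at step 1, 10 at step 3); 5 moves as required.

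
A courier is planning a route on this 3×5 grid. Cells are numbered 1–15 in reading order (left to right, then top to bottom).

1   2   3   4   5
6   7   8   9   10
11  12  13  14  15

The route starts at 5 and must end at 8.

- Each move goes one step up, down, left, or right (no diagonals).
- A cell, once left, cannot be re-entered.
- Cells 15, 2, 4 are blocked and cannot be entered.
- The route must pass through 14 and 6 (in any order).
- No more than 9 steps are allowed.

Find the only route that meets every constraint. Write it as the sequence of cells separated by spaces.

5 10 9 14 13 12 11 6 7 8

The budget equals the shortest possible length, so every move has to be on a shortest route through the required cells.
Route from 5: down 1 to 10, left 1 to 9, down 1 to 14, left 3 to 11, up 1 to 6, right 2 to 8 — 9 moves in all.
Check: all required cells visited; 9 ≤ 9 moves.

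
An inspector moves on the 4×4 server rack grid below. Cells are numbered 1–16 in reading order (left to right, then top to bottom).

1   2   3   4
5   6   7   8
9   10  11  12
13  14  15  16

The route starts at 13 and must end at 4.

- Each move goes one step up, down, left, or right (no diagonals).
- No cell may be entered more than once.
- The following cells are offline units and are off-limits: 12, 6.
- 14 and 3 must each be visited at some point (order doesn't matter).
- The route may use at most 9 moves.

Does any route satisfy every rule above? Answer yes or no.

yes

One route that works: 13 → 14 → 10 → 11 → 7 → 3 → 4.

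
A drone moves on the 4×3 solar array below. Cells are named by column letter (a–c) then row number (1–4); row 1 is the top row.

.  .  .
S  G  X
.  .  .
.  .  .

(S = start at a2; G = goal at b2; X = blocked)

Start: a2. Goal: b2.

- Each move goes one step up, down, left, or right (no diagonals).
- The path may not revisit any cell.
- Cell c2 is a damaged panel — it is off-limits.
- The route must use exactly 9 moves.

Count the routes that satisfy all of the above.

0

Need simple routes of exactly 9 moves from a2 to b2 (Manhattan distance 1, so 4 moves are spent on a detour and 4 undoing it).
No route satisfies every constraint, so the count is 0.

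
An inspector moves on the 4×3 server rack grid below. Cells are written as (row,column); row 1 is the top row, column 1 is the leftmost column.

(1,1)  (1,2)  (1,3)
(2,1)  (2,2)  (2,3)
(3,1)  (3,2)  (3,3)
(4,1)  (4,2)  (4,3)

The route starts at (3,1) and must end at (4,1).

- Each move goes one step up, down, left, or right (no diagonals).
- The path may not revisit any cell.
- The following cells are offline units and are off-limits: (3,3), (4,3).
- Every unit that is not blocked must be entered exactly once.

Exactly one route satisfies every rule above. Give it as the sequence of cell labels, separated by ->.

(3,1) -> (2,1) -> (1,1) -> (1,2) -> (1,3) -> (2,3) -> (2,2) -> (3,2) -> (4,2) -> (4,1)

Need to visit all 10 open cells exactly once, starting at (3,1) and ending at (4,1).
Cell (2,3) has only two open neighbours ((1,3) and (2,2)), so the path must pass straight through it: one of those is the cell it's entered from and the other is where it exits.
Route from (3,1): up 2 to (1,1), right 2 to (1,3), down 1 to (2,3), left 1 to (2,2), down 2 to (4,2), left 1 to (4,1) — 9 moves in all.
Check: all 10 open cells covered.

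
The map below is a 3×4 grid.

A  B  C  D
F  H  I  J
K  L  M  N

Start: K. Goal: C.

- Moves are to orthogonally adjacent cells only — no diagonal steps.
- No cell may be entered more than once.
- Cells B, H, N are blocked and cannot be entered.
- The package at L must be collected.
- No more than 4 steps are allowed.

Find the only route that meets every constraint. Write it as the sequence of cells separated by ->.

Any route must reach L and still end at C within 4 moves, so the order of the required stops is forced.
Route from K: 2× right (reaching M), 2× up (reaching C) — 4 moves in all.
Check: all required cells visited; 4 ≤ 4 moves.

K -> L -> M -> I -> C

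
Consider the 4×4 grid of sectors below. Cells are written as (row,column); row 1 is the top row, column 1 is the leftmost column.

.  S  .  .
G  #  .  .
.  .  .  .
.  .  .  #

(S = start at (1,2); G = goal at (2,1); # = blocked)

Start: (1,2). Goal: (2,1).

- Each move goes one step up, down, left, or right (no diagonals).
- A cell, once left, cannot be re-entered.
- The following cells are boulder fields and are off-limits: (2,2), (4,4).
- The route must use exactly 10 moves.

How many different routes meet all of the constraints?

9

Need simple routes of exactly 10 moves from (1,2) to (2,1) (Manhattan distance 2, so 4 moves are spent on a detour and 4 undoing it).
Branch systematically from the start, pruning whenever the remaining move budget drops below the Manhattan distance to (2,1) or differs from it in parity. Every completion starts via (1,3): 9 (no valid completion starts via (1,1)).
That gives 9 routes.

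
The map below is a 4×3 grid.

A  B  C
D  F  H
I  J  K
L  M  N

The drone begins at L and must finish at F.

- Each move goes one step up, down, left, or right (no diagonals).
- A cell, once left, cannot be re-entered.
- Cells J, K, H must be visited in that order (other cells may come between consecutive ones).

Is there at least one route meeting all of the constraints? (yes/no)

yes

One route that works: L → I → J → K → H → F.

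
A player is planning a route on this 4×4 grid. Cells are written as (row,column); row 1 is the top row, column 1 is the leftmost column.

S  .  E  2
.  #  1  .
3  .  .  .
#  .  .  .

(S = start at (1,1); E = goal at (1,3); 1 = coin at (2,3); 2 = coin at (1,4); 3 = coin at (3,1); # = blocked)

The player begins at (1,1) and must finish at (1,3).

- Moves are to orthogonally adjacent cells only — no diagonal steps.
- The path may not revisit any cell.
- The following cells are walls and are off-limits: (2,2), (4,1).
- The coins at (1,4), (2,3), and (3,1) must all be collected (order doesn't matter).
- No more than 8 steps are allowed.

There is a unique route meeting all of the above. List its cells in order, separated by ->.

(1,1) -> (2,1) -> (3,1) -> (3,2) -> (3,3) -> (2,3) -> (2,4) -> (1,4) -> (1,3)

The budget equals the shortest possible length, so every move has to be on a shortest route through the required cells.
Route from (1,1): down 2 to (3,1), right 2 to (3,3), up 1 to (2,3), right 1 to (2,4), up 1 to (1,4), left 1 to (1,3) — 8 moves in all.
Check: all required cells visited; 8 ≤ 8 moves.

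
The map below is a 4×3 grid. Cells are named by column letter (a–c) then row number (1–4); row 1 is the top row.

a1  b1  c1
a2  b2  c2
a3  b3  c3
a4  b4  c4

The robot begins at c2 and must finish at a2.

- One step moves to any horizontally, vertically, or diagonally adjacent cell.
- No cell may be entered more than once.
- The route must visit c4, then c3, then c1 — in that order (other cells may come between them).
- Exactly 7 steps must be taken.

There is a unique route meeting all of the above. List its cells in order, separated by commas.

c2, b3, c4, c3, b2, c1, b1, a2

The waypoints must appear in the order c4, c3, c1, with no cell reused.
Route from c2: down-left 1 to b3, down-right 1 to c4, up 1 to c3, up-left 1 to b2, up-right 1 to c1, left 1 to b1, down-left 1 to a2 — 7 moves in all.
Check: order respected (c4 at step 2, c3 at step 3, c1 at step 5); 7 moves as required.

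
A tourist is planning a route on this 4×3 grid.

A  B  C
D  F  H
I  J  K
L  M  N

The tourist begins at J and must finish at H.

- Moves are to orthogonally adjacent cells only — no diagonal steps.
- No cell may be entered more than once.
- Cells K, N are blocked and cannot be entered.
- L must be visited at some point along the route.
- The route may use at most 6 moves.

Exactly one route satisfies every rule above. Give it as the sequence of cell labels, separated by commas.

J, M, L, I, D, F, H

The budget equals the shortest possible length, so every move has to be on a shortest route through the required cells.
Route from J: down to M, left to L, 2× up (reaching D), 2× right (reaching H) — 6 moves in all.
Check: all required cells visited; 6 ≤ 6 moves.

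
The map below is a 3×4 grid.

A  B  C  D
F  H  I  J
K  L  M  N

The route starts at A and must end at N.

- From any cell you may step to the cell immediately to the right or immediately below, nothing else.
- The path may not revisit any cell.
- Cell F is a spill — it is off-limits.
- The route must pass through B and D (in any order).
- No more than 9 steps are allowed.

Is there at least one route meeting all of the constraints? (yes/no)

One route that works: A → B → C → D → J → N.

yes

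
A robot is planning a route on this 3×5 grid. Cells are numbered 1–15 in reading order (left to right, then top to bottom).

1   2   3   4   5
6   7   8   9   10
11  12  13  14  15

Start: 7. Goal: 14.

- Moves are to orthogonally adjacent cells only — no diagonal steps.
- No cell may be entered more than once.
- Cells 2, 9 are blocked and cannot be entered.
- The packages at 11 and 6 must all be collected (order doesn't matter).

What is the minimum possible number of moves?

Any route passes through 11 and 6 in some order between 7 and 14. Summing Manhattan distances along each leg and taking the cheapest ordering (7 → 6 → 11 → 14) gives a lower bound of 1 + 1 + 3 = 5 moves.
A route of 5 moves achieves this: 7 → 6 → 11 → 12 → 13 → 14.
Since 5 matches the lower bound, it is optimal.

5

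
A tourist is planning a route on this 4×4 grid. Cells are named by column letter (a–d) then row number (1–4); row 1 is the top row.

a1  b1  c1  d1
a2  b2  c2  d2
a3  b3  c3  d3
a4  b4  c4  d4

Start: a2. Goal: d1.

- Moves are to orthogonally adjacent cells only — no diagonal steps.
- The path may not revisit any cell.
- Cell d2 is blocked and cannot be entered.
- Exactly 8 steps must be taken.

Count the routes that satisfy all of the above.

8

Need simple routes of exactly 8 moves from a2 to d1 (Manhattan distance 4, so 2 moves are spent on a detour and 2 undoing it).
Enumerating: a2 a1 b1 b2 b3 c3 c2 c1 d1 | a2 a3 a4 b4 b3 b2 b1 c1 d1 | a2 a3 a4 b4 b3 b2 c2 c1 d1 | a2 a3 a4 b4 b3 c3 c2 c1 d1 | a2 a3 a4 b4 c4 c3 c2 c1 d1 | a2 a3 b3 b4 c4 c3 c2 c1 d1 | a2 a3 b3 c3 c2 b2 b1 c1 d1 | a2 b2 b3 b4 c4 c3 c2 c1 d1.
That gives 8 routes.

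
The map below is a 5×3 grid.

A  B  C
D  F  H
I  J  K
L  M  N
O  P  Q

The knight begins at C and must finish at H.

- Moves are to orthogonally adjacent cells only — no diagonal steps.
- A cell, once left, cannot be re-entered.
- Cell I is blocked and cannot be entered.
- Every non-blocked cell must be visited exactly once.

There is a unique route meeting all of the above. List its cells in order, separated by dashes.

C - B - A - D - F - J - M - L - O - P - Q - N - K - H

Need to visit all 14 open cells exactly once, starting at C and ending at H.
Cell O has only two open neighbours (L and P), so the path must pass straight through it: one of those is the cell it's entered from and the other is where it exits.
Route from C: 2× left (reaching A), down to D, right to F, 2× down (reaching M), left to L, down to O, 2× right (reaching Q), 3× up (reaching H) — 13 moves in all.
Check: all 14 open cells covered.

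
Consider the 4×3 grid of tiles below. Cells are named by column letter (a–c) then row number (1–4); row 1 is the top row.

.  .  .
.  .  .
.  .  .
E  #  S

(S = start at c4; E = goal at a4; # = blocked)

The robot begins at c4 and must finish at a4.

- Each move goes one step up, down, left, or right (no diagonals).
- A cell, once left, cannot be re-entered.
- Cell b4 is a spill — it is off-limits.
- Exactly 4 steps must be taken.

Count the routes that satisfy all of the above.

1

Need simple routes of exactly 4 moves from c4 to a4 (Manhattan distance 2, so 1 moves are spent on a detour and 1 undoing it).
Enumerating: c4 c3 b3 a3 a4.
That gives 1 route.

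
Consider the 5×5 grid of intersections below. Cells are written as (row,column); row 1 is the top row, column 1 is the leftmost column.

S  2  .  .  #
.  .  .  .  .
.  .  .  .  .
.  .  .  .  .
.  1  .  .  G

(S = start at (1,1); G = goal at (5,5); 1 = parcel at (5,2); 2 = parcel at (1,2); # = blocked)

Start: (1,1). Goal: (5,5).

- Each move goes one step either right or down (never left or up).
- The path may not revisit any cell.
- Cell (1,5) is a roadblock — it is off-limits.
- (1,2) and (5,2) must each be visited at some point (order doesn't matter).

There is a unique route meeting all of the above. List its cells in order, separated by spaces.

Moves only go right or down, so the column and row indices never decrease.
Route from (1,1): right to (1,2), 4× down (reaching (5,2)), 3× right (reaching (5,5)) — 8 moves in all.
Check: all required cells visited.

(1,1) (1,2) (2,2) (3,2) (4,2) (5,2) (5,3) (5,4) (5,5)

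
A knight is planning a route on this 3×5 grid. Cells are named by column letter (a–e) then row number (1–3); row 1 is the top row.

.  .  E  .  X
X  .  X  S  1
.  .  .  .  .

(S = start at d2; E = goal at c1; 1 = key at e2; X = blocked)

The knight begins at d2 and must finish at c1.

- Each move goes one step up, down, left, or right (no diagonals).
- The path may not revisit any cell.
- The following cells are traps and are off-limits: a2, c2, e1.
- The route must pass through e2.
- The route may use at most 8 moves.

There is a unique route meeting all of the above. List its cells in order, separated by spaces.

The budget equals the shortest possible length, so every move has to be on a shortest route through the required cells.
Route from d2: right to e2, down to e3, 3× left (reaching b3), 2× up (reaching b1), right to c1 — 8 moves in all.
Check: all required cells visited; 8 ≤ 8 moves.

d2 e2 e3 d3 c3 b3 b2 b1 c1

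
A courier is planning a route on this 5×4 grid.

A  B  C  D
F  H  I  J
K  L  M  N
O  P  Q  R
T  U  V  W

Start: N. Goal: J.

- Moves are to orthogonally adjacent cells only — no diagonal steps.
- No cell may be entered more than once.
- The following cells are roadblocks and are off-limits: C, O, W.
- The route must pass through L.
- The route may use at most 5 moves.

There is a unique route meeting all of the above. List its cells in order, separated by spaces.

N M L H I J

The budget equals the shortest possible length, so every move has to be on a shortest route through the required cells.
Route from N: left 2 to L, up 1 to H, right 2 to J — 5 moves in all.
Check: all required cells visited; 5 ≤ 5 moves.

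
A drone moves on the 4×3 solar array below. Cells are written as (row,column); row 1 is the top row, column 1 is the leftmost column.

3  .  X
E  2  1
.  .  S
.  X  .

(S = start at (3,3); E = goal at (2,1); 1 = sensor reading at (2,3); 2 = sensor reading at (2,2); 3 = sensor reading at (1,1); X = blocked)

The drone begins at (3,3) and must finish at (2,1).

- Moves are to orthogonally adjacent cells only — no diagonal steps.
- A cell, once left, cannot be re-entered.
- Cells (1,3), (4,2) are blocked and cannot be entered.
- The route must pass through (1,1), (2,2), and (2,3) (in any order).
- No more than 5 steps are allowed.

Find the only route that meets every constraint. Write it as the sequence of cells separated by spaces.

(3,3) (2,3) (2,2) (1,2) (1,1) (2,1)

The budget equals the shortest possible length, so every move has to be on a shortest route through the required cells.
Route from (3,3): up to (2,3), left to (2,2), up to (1,2), left to (1,1), down to (2,1) — 5 moves in all.
Check: all required cells visited; 5 ≤ 5 moves.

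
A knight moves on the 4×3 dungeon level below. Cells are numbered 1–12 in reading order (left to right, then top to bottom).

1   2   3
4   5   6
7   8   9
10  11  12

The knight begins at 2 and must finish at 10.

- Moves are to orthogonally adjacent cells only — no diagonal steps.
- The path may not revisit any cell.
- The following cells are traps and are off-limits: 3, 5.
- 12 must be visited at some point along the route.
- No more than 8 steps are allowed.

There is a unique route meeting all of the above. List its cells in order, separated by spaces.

2 1 4 7 8 9 12 11 10

The 8-move cap with required stops at 12 leaves no slack for detours.
Route from 2: left to 1, 2× down (reaching 7), 2× right (reaching 9), down to 12, 2× left (reaching 10) — 8 moves in all.
Check: all required cells visited; 8 ≤ 8 moves.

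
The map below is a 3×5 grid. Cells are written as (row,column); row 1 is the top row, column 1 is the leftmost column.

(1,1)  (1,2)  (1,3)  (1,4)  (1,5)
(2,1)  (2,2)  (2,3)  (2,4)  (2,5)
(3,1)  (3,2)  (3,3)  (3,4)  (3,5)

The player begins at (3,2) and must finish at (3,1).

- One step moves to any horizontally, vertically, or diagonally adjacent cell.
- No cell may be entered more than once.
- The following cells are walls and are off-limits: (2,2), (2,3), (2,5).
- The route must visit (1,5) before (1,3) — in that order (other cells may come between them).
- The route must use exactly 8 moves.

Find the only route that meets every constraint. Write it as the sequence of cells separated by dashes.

(3,2) - (3,3) - (2,4) - (1,5) - (1,4) - (1,3) - (1,2) - (2,1) - (3,1)

The waypoints must appear in the order (1,5), (1,3), with no cell reused.
Route from (3,2): right to (3,3), 2× up-right (reaching (1,5)), 3× left (reaching (1,2)), down-left to (2,1), down to (3,1) — 8 moves in all.
Check: order respected ((1,5) at step 3, (1,3) at step 5); 8 moves as required.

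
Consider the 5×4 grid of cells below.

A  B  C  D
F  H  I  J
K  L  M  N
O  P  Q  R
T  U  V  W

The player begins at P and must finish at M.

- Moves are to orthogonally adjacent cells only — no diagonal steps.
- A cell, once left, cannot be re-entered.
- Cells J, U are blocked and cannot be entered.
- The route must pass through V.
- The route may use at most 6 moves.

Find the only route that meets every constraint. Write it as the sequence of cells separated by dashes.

P - Q - V - W - R - N - M

Any route must reach V and still end at M within 6 moves, so the order of the required stops is forced.
Route from P: right to Q, down to V, right to W, 2× up (reaching N), left to M — 6 moves in all.
Check: all required cells visited; 6 ≤ 6 moves.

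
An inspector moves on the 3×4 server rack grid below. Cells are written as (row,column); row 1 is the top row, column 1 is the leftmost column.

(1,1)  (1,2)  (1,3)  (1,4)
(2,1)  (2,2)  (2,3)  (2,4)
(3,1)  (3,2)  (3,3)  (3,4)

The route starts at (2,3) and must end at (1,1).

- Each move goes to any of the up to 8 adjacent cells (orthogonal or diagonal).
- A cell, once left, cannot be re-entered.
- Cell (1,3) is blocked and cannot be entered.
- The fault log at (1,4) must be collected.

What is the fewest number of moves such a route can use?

5

Any route passes through (1,4) somewhere between (2,3) and (1,1). Summing Chebyshev distances along the two legs ((2,3) → (1,4) → (1,1)) gives a lower bound of 1 + 3 = 4 moves.
The shortest route satisfying every rule uses 5 moves: (2,3) → (1,4) → (2,4) → (3,3) → (2,2) → (1,1).
The no-revisit rule (legs can't share cells) pushes the minimum above the 4-move bound; an exhaustive check rules out every length from 4 to 4, leaving 5 as the minimum.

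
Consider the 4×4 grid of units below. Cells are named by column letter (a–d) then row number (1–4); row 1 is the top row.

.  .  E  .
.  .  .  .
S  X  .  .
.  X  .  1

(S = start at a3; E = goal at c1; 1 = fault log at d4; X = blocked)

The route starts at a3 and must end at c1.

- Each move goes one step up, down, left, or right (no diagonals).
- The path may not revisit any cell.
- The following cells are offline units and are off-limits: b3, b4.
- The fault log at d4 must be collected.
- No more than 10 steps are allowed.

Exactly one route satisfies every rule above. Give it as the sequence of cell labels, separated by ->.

a3 -> a2 -> b2 -> c2 -> c3 -> c4 -> d4 -> d3 -> d2 -> d1 -> c1

The 10-move cap with required stops at d4 leaves no slack for detours.
Route from a3: up to a2, 2× right (reaching c2), 2× down (reaching c4), right to d4, 3× up (reaching d1), left to c1 — 10 moves in all.
Check: all required cells visited; 10 ≤ 10 moves.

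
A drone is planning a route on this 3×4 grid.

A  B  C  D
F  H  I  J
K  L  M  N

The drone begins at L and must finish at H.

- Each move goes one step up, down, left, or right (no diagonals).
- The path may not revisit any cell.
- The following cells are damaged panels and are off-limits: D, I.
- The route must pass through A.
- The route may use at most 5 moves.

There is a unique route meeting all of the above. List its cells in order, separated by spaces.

The budget equals the shortest possible length, so every move has to be on a shortest route through the required cells.
Route from L: left 1 to K, up 2 to A, right 1 to B, down 1 to H — 5 moves in all.
Check: all required cells visited; 5 ≤ 5 moves.

L K F A B H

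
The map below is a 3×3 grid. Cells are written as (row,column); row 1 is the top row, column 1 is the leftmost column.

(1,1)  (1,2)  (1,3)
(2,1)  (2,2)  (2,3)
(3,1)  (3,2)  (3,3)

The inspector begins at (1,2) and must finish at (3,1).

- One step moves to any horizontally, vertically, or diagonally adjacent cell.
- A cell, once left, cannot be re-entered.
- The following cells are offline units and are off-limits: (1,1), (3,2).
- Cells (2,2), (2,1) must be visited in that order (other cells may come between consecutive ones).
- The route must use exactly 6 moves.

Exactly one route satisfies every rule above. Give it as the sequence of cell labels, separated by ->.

The waypoints must appear in the order (2,2), (2,1), with no cell reused.
Route from (1,2): right 1 to (1,3), down 2 to (3,3), up-left 1 to (2,2), left 1 to (2,1), down 1 to (3,1) — 6 moves in all.
Check: order respected ((2,2) at step 4, (2,1) at step 5); 6 moves as required.

(1,2) -> (1,3) -> (2,3) -> (3,3) -> (2,2) -> (2,1) -> (3,1)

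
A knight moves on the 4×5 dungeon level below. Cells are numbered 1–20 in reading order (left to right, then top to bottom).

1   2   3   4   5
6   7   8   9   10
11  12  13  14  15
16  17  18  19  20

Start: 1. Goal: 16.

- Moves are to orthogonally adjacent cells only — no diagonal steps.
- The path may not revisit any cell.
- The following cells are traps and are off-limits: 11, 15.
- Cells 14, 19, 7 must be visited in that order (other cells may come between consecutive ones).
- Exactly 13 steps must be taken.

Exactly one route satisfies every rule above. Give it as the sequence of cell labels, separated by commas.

1, 2, 3, 4, 9, 14, 19, 18, 13, 8, 7, 12, 17, 16

The waypoints must appear in the order 14, 19, 7, with no cell reused.
Route from 1: 3× right (reaching 4), 3× down (reaching 19), left to 18, 2× up (reaching 8), left to 7, 2× down (reaching 17), left to 16 — 13 moves in all.
Check: order respected (14 at step 5, 19 at step 6, 7 at step 10); 13 moves as required.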